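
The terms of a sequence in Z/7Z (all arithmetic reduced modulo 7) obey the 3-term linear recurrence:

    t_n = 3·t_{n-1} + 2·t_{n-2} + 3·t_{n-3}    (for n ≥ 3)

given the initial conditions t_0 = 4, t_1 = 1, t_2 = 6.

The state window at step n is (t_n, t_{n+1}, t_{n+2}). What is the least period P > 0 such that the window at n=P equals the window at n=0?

48

n=0: window = (4, 1, 6)
n=1: window = (1, 6, 4)
n=2: window = (6, 4, 6)
n=3: window = (4, 6, 2)
n=4: window = (6, 2, 2)
n=5: window = (2, 2, 0)
n=6: window = (2, 0, 3)
n=7: window = (0, 3, 1)
n=8: window = (3, 1, 2)
n=9: window = (1, 2, 3)
n=10: window = (2, 3, 2)
n=11: window = (3, 2, 4)
n=12: window = (2, 4, 4)
n=13: window = (4, 4, 5)
n=14: window = (4, 5, 0)
n=15: window = (5, 0, 1)
n=16: window = (0, 1, 4)
n=17: window = (1, 4, 0)
n=18: window = (4, 0, 4)
n=19: window = (0, 4, 3)
n=20: window = (4, 3, 3)
n=21: window = (3, 3, 6)
n=22: window = (3, 6, 5)
n=23: window = (6, 5, 1)
n=24: window = (5, 1, 3)
n=25: window = (1, 3, 5)
n=26: window = (3, 5, 3)
n=27: window = (5, 3, 0)
n=28: window = (3, 0, 0)
n=29: window = (0, 0, 2)
n=30: window = (0, 2, 6)
n=31: window = (2, 6, 1)
n=32: window = (6, 1, 0)
n=33: window = (1, 0, 6)
n=34: window = (0, 6, 0)
n=35: window = (6, 0, 5)
n=36: window = (0, 5, 5)
n=37: window = (5, 5, 4)
n=38: window = (5, 4, 2)
n=39: window = (4, 2, 1)
n=40: window = (2, 1, 5)
…
n=46: window = (6, 3, 4)
n=47: window = (3, 4, 1)
n=48: window = (4, 1, 6)
window at n=48 equals window at n=0 → period = 48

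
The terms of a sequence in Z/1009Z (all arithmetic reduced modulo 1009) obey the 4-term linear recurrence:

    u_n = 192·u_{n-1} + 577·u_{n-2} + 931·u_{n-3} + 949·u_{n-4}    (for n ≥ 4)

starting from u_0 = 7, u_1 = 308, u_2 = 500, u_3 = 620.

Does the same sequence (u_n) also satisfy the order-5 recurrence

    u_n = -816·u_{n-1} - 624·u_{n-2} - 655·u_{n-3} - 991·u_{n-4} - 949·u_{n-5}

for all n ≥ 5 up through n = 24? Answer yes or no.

yes

Terms u_0..u_24: 7, 308, 500, 620, 685, 937, 361, 705, 428, 983, 847, 299, 822, 474, 786, 303, 617, 738, 104, 104, 527, 837, 417, 68, 364
n=5: candidate gives 937, actual u_5 = 937 ✓
n=6: candidate gives 361, actual u_6 = 361 ✓
n=7: candidate gives 705, actual u_7 = 705 ✓
n=8: candidate gives 428, actual u_8 = 428 ✓
n=9: candidate gives 983, actual u_9 = 983 ✓
n=10: candidate gives 847, actual u_10 = 847 ✓
n=11: candidate gives 299, actual u_11 = 299 ✓
n=12: candidate gives 822, actual u_12 = 822 ✓
n=13: candidate gives 474, actual u_13 = 474 ✓
n=14: candidate gives 786, actual u_14 = 786 ✓
n=15: candidate gives 303, actual u_15 = 303 ✓
n=16: candidate gives 617, actual u_16 = 617 ✓
n=17: candidate gives 738, actual u_17 = 738 ✓
n=18: candidate gives 104, actual u_18 = 104 ✓
n=19: candidate gives 104, actual u_19 = 104 ✓
n=20: candidate gives 527, actual u_20 = 527 ✓
n=21: candidate gives 837, actual u_21 = 837 ✓
n=22: candidate gives 417, actual u_22 = 417 ✓
n=23: candidate gives 68, actual u_23 = 68 ✓
n=24: candidate gives 364, actual u_24 = 364 ✓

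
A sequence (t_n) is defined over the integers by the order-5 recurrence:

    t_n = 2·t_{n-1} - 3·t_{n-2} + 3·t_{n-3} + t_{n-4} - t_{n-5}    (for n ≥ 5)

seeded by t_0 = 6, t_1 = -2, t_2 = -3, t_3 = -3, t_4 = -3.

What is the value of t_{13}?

t_5 = 2·-3 + -3·-3 + 3·-3 + 1·-2 + -1·6 = -14
t_6 = 2·-14 + -3·-3 + 3·-3 + 1·-3 + -1·-2 = -29
t_7 = 2·-29 + -3·-14 + 3·-3 + 1·-3 + -1·-3 = -25
t_8 = 2·-25 + -3·-29 + 3·-14 + 1·-3 + -1·-3 = -5
t_9 = 2·-5 + -3·-25 + 3·-29 + 1·-14 + -1·-3 = -33
t_10 = 2·-33 + -3·-5 + 3·-25 + 1·-29 + -1·-14 = -141
t_11 = 2·-141 + -3·-33 + 3·-5 + 1·-25 + -1·-29 = -194
t_12 = 2·-194 + -3·-141 + 3·-33 + 1·-5 + -1·-25 = -44
t_13 = 2·-44 + -3·-194 + 3·-141 + 1·-33 + -1·-5 = 43

43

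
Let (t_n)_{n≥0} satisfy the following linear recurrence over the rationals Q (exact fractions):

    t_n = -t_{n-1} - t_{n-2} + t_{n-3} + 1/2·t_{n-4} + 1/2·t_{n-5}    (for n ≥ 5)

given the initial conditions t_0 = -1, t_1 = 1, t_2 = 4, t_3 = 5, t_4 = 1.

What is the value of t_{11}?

-23/2

t_5 = -1·1 + -1·5 + 1·4 + 1/2·1 + 1/2·-1 = -2
t_6 = -1·-2 + -1·1 + 1·5 + 1/2·4 + 1/2·1 = 17/2
t_7 = -1·17/2 + -1·-2 + 1·1 + 1/2·5 + 1/2·4 = -1
t_8 = -1·-1 + -1·17/2 + 1·-2 + 1/2·1 + 1/2·5 = -13/2
t_9 = -1·-13/2 + -1·-1 + 1·17/2 + 1/2·-2 + 1/2·1 = 31/2
t_10 = -1·31/2 + -1·-13/2 + 1·-1 + 1/2·17/2 + 1/2·-2 = -27/4
t_11 = -1·-27/4 + -1·31/2 + 1·-13/2 + 1/2·-1 + 1/2·17/2 = -23/2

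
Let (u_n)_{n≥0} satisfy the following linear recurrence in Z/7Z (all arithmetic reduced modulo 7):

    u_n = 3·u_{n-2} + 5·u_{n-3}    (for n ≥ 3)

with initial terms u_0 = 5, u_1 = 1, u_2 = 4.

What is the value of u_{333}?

u_3 = 0·4 + 3·1 + 5·5 = 0
u_4 = 0·0 + 3·4 + 5·1 = 3
u_5 = 0·3 + 3·0 + 5·4 = 6
u_6 = 0·6 + 3·3 + 5·0 = 2
u_7 = 0·2 + 3·6 + 5·3 = 5
u_8 = 0·5 + 3·2 + 5·6 = 1
u_9 = 0·1 + 3·5 + 5·2 = 4
(u_7, u_8, u_9) = (5, 1, 4) = (u_0, u_1, u_2), so the sequence has period 7.
333 ≡ 4 (mod 7), hence u_333 = u_4 = 3.

3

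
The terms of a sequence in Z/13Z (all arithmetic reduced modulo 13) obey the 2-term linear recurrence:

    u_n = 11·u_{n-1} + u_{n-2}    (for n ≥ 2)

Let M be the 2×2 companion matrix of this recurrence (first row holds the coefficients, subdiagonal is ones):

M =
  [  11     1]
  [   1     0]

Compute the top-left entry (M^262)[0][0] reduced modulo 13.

8

(M^262)[0][0] is the top entry after applying M 262 times to the unit state (1, 0). Equivalently it is h_{263} for the auxiliary sequence (h_n) obeying the same recurrence with h_1 = 1 and h_i = 0 for 0 ≤ i < 1:
h_2 = 11·1 + 1·0 = 11
h_3 = 11·11 + 1·1 = 5
h_4 = 11·5 + 1·11 = 1
h_5 = 11·1 + 1·5 = 3
h_6 = 11·3 + 1·1 = 8
h_7 = 11·8 + 1·3 = 0
h_8 = 11·0 + 1·8 = 8
h_9 = 11·8 + 1·0 = 10
h_10 = 11·10 + 1·8 = 1
h_11 = 11·1 + 1·10 = 8
h_12 = 11·8 + 1·1 = 11
h_13 = 11·11 + 1·8 = 12
h_14 = 11·12 + 1·11 = 0
h_15 = 11·0 + 1·12 = 12
h_16 = 11·12 + 1·0 = 2
h_17 = 11·2 + 1·12 = 8
h_18 = 11·8 + 1·2 = 12
h_19 = 11·12 + 1·8 = 10
h_20 = 11·10 + 1·12 = 5
h_21 = 11·5 + 1·10 = 0
h_22 = 11·0 + 1·5 = 5
h_23 = 11·5 + 1·0 = 3
h_24 = 11·3 + 1·5 = 12
h_25 = 11·12 + 1·3 = 5
h_26 = 11·5 + 1·12 = 2
h_27 = 11·2 + 1·5 = 1
h_28 = 11·1 + 1·2 = 0
h_29 = 11·0 + 1·1 = 1
(h_28, h_29) = (0, 1) = (h_0, h_1), so the sequence has period 28.
263 ≡ 11 (mod 28), hence h_263 = h_11 = 8.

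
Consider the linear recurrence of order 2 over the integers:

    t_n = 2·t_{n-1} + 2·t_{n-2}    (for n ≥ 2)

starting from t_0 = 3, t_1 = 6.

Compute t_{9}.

t_2 = 2·6 + 2·3 = 18
t_3 = 2·18 + 2·6 = 48
t_4 = 2·48 + 2·18 = 132
t_5 = 2·132 + 2·48 = 360
t_6 = 2·360 + 2·132 = 984
t_7 = 2·984 + 2·360 = 2688
t_8 = 2·2688 + 2·984 = 7344
t_9 = 2·7344 + 2·2688 = 20064

20064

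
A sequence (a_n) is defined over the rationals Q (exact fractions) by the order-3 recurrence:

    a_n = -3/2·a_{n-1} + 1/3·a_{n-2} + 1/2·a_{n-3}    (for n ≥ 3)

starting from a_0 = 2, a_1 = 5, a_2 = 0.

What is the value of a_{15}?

1364412239/8957952

a_3 = -3/2·0 + 1/3·5 + 1/2·2 = 8/3
a_4 = -3/2·8/3 + 1/3·0 + 1/2·5 = -3/2
a_5 = -3/2·-3/2 + 1/3·8/3 + 1/2·0 = 113/36
a_6 = -3/2·113/36 + 1/3·-3/2 + 1/2·8/3 = -31/8
a_7 = -3/2·-31/8 + 1/3·113/36 + 1/2·-3/2 = 2639/432
a_8 = -3/2·2639/432 + 1/3·-31/8 + 1/2·113/36 = -853/96
a_9 = -3/2·-853/96 + 1/3·2639/432 + 1/2·-31/8 = 69605/5184
a_10 = -3/2·69605/5184 + 1/3·-853/96 + 1/2·2639/432 = -23095/1152
a_11 = -3/2·-23095/1152 + 1/3·69605/5184 + 1/2·-853/96 = 1872743/62208
a_12 = -3/2·1872743/62208 + 1/3·-23095/1152 + 1/2·69605/5184 = -623821/13824
a_13 = -3/2·-623821/13824 + 1/3·1872743/62208 + 1/2·-23095/1152 = 50537693/746496
a_14 = -3/2·50537693/746496 + 1/3·-623821/13824 + 1/2·1872743/62208 = -16844191/165888
a_15 = -3/2·-16844191/165888 + 1/3·50537693/746496 + 1/2·-623821/13824 = 1364412239/8957952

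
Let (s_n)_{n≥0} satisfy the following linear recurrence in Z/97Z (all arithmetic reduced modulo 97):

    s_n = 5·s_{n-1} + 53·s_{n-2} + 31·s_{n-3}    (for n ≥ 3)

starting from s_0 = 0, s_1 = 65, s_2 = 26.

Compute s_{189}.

90

s_3 = 5·26 + 53·65 + 31·0 = 83
s_4 = 5·83 + 53·26 + 31·65 = 25
s_5 = 5·25 + 53·83 + 31·26 = 92
s_6 = 5·92 + 53·25 + 31·83 = 90
s_7 = 5·90 + 53·92 + 31·25 = 87
s_8 = 5·87 + 53·90 + 31·92 = 6
s_9 = 5·6 + 53·87 + 31·90 = 59
s_10 = 5·59 + 53·6 + 31·87 = 12
s_11 = 5·12 + 53·59 + 31·6 = 75
s_12 = 5·75 + 53·12 + 31·59 = 27
s_13 = 5·27 + 53·75 + 31·12 = 20
s_14 = 5·20 + 53·27 + 31·75 = 73
s_15 = 5·73 + 53·20 + 31·27 = 31
s_16 = 5·31 + 53·73 + 31·20 = 85
s_17 = 5·85 + 53·31 + 31·73 = 63
s_18 = 5·63 + 53·85 + 31·31 = 58
s_19 = 5·58 + 53·63 + 31·85 = 56
s_20 = 5·56 + 53·58 + 31·63 = 69
s_21 = 5·69 + 53·56 + 31·58 = 67
s_22 = 5·67 + 53·69 + 31·56 = 5
s_23 = 5·5 + 53·67 + 31·69 = 89
s_24 = 5·89 + 53·5 + 31·67 = 71
s_25 = 5·71 + 53·89 + 31·5 = 86
s_26 = 5·86 + 53·71 + 31·89 = 65
s_27 = 5·65 + 53·86 + 31·71 = 3
s_28 = 5·3 + 53·65 + 31·86 = 15
s_29 = 5·15 + 53·3 + 31·65 = 18
s_30 = 5·18 + 53·15 + 31·3 = 8
s_31 = 5·8 + 53·18 + 31·15 = 4
s_32 = 5·4 + 53·8 + 31·18 = 32
s_33 = 5·32 + 53·4 + 31·8 = 38
s_34 = 5·38 + 53·32 + 31·4 = 70
s_35 = 5·70 + 53·38 + 31·32 = 58
s_36 = 5·58 + 53·70 + 31·38 = 37
s_37 = 5·37 + 53·58 + 31·70 = 94
s_38 = 5·94 + 53·37 + 31·58 = 58
s_39 = 5·58 + 53·94 + 31·37 = 17
s_40 = 5·17 + 53·58 + 31·94 = 59
s_41 = 5·59 + 53·17 + 31·58 = 84
s_42 = 5·84 + 53·59 + 31·17 = 0
s_43 = 5·0 + 53·84 + 31·59 = 73
s_44 = 5·73 + 53·0 + 31·84 = 59
s_45 = 5·59 + 53·73 + 31·0 = 90
s_46 = 5·90 + 53·59 + 31·73 = 20
s_47 = 5·20 + 53·90 + 31·59 = 6
s_48 = 5·6 + 53·20 + 31·90 = 0
s_49 = 5·0 + 53·6 + 31·20 = 65
s_50 = 5·65 + 53·0 + 31·6 = 26
(s_48, s_49, s_50) = (0, 65, 26) = (s_0, s_1, s_2), so the sequence has period 48.
189 ≡ 45 (mod 48), hence s_189 = s_45 = 90.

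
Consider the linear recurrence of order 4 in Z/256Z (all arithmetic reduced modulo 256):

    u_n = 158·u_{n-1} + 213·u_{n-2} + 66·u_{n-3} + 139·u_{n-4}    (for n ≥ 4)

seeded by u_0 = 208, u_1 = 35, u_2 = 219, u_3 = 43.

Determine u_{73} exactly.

u_4 = 158·43 + 213·219 + 66·35 + 139·208 = 183
u_5 = 158·183 + 213·43 + 66·219 + 139·35 = 48
u_6 = 158·48 + 213·183 + 66·43 + 139·219 = 226
u_7 = 158·226 + 213·48 + 66·183 + 139·43 = 243
u_8 = 158·243 + 213·226 + 66·48 + 139·183 = 193
u_9 = 158·193 + 213·243 + 66·226 + 139·48 = 161
u_10 = 158·161 + 213·193 + 66·243 + 139·226 = 79
u_11 = 158·79 + 213·161 + 66·193 + 139·243 = 106
u_12 = 158·106 + 213·79 + 66·161 + 139·193 = 116
u_13 = 158·116 + 213·106 + 66·79 + 139·161 = 147
u_14 = 158·147 + 213·116 + 66·106 + 139·79 = 119
u_15 = 158·119 + 213·147 + 66·116 + 139·106 = 55
u_16 = 158·55 + 213·119 + 66·147 + 139·116 = 215
u_17 = 158·215 + 213·55 + 66·119 + 139·147 = 244
u_18 = 158·244 + 213·215 + 66·55 + 139·119 = 70
u_19 = 158·70 + 213·244 + 66·215 + 139·55 = 131
u_20 = 158·131 + 213·70 + 66·244 + 139·215 = 189
u_21 = 158·189 + 213·131 + 66·70 + 139·244 = 45
u_22 = 158·45 + 213·189 + 66·131 + 139·70 = 207
u_23 = 158·207 + 213·45 + 66·189 + 139·131 = 14
u_24 = 158·14 + 213·207 + 66·45 + 139·189 = 24
u_25 = 158·24 + 213·14 + 66·207 + 139·45 = 67
u_26 = 158·67 + 213·24 + 66·14 + 139·207 = 83
u_27 = 158·83 + 213·67 + 66·24 + 139·14 = 195
u_28 = 158·195 + 213·83 + 66·67 + 139·24 = 183
u_29 = 158·183 + 213·195 + 66·83 + 139·67 = 248
u_30 = 158·248 + 213·183 + 66·195 + 139·83 = 170
u_31 = 158·170 + 213·248 + 66·183 + 139·195 = 83
u_32 = 158·83 + 213·170 + 66·248 + 139·183 = 249
u_33 = 158·249 + 213·83 + 66·170 + 139·248 = 57
u_34 = 158·57 + 213·249 + 66·83 + 139·170 = 15
u_35 = 158·15 + 213·57 + 66·249 + 139·83 = 242
u_36 = 158·242 + 213·15 + 66·57 + 139·249 = 188
u_37 = 158·188 + 213·242 + 66·15 + 139·57 = 51
u_38 = 158·51 + 213·188 + 66·242 + 139·15 = 111
u_39 = 158·111 + 213·51 + 66·188 + 139·242 = 207
u_40 = 158·207 + 213·111 + 66·51 + 139·188 = 87
u_41 = 158·87 + 213·207 + 66·111 + 139·51 = 60
u_42 = 158·60 + 213·87 + 66·207 + 139·111 = 14
u_43 = 158·14 + 213·60 + 66·87 + 139·207 = 99
u_44 = 158·99 + 213·14 + 66·60 + 139·87 = 117
u_45 = 158·117 + 213·99 + 66·14 + 139·60 = 197
u_46 = 158·197 + 213·117 + 66·99 + 139·14 = 15
u_47 = 158·15 + 213·197 + 66·117 + 139·99 = 22
u_48 = 158·22 + 213·15 + 66·197 + 139·117 = 96
u_49 = 158·96 + 213·22 + 66·15 + 139·197 = 99
u_50 = 158·99 + 213·96 + 66·22 + 139·15 = 203
u_51 = 158·203 + 213·99 + 66·96 + 139·22 = 91
u_52 = 158·91 + 213·203 + 66·99 + 139·96 = 183
u_53 = 158·183 + 213·91 + 66·203 + 139·99 = 192
u_54 = 158·192 + 213·183 + 66·91 + 139·203 = 114
u_55 = 158·114 + 213·192 + 66·183 + 139·91 = 179
u_56 = 158·179 + 213·114 + 66·192 + 139·183 = 49
u_57 = 158·49 + 213·179 + 66·114 + 139·192 = 209
u_58 = 158·209 + 213·49 + 66·179 + 139·114 = 207
u_59 = 158·207 + 213·209 + 66·49 + 139·179 = 122
u_60 = 158·122 + 213·207 + 66·209 + 139·49 = 4
u_61 = 158·4 + 213·122 + 66·207 + 139·209 = 211
u_62 = 158·211 + 213·4 + 66·122 + 139·207 = 103
u_63 = 158·103 + 213·211 + 66·4 + 139·122 = 103
u_64 = 158·103 + 213·103 + 66·211 + 139·4 = 215
u_65 = 158·215 + 213·103 + 66·103 + 139·211 = 132
u_66 = 158·132 + 213·215 + 66·103 + 139·103 = 214
u_67 = 158·214 + 213·132 + 66·215 + 139·103 = 67
u_68 = 158·67 + 213·214 + 66·132 + 139·215 = 45
u_69 = 158·45 + 213·67 + 66·214 + 139·132 = 93
u_70 = 158·93 + 213·45 + 66·67 + 139·214 = 79
u_71 = 158·79 + 213·93 + 66·45 + 139·67 = 30
u_72 = 158·30 + 213·79 + 66·93 + 139·45 = 168
u_73 = 158·168 + 213·30 + 66·79 + 139·93 = 131

131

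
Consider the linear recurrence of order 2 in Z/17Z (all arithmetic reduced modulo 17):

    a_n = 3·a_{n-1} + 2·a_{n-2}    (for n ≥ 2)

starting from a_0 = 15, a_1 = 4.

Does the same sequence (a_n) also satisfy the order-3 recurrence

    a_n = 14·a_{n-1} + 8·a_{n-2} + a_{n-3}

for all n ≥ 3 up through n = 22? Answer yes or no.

no

Terms a_0..a_22: 15, 4, 8, 15, 10, 9, 13, 6, 10, 8, 10, 12, 5, 5, 8, 0, 16, 14, 6, 12, 14, 15, 5
n=3: candidate gives 6, actual a_3 = 15 ✗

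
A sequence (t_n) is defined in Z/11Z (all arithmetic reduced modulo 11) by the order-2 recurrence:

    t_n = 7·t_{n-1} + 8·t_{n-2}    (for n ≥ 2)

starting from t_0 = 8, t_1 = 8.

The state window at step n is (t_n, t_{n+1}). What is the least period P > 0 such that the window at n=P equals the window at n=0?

10

n=0: window = (8, 8)
n=1: window = (8, 10)
n=2: window = (10, 2)
n=3: window = (2, 6)
n=4: window = (6, 3)
n=5: window = (3, 3)
n=6: window = (3, 1)
n=7: window = (1, 9)
n=8: window = (9, 5)
n=9: window = (5, 8)
n=10: window = (8, 8)
window at n=10 equals window at n=0 → period = 10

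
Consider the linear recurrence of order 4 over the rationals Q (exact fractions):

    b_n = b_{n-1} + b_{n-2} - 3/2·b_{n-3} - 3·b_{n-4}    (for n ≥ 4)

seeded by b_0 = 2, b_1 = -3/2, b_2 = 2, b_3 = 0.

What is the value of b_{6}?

b_4 = 1·0 + 1·2 + -3/2·-3/2 + -3·2 = -7/4
b_5 = 1·-7/4 + 1·0 + -3/2·2 + -3·-3/2 = -1/4
b_6 = 1·-1/4 + 1·-7/4 + -3/2·0 + -3·2 = -8

-8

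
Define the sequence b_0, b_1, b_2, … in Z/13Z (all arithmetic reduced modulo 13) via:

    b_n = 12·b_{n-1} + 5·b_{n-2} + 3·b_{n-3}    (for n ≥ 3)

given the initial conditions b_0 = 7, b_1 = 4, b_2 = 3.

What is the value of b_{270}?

b_3 = 12·3 + 5·4 + 3·7 = 12
b_4 = 12·12 + 5·3 + 3·4 = 2
b_5 = 12·2 + 5·12 + 3·3 = 2
b_6 = 12·2 + 5·2 + 3·12 = 5
b_7 = 12·5 + 5·2 + 3·2 = 11
b_8 = 12·11 + 5·5 + 3·2 = 7
Continuing the recurrence:
  b_9 = 11;  b_10 = 5;  b_11 = 6;  b_12 = 0;  b_13 = 6;  b_14 = 12
  b_15 = 5;  b_16 = 8;  b_17 = 1;  b_18 = 2;  b_19 = 1;  b_20 = 12
  b_21 = 12;  b_22 = 12;  b_23 = 6;  b_24 = 12;  b_25 = 2;  b_26 = 11
  b_27 = 9;  b_28 = 0;  b_29 = 0;  b_30 = 1;  b_31 = 12;  b_32 = 6
  b_33 = 5;  b_34 = 9;  b_35 = 8;  b_36 = 0;  b_37 = 2;  b_38 = 9
  b_39 = 1;  b_40 = 11;  b_41 = 8;  b_42 = 11;  b_43 = 10;  b_44 = 4
  b_45 = 1;  b_46 = 10;  b_47 = 7;  b_48 = 7;  b_49 = 6;  b_50 = 11
  b_51 = 1;  b_52 = 7;  b_53 = 5;  b_54 = 7;  b_55 = 0;  b_56 = 11
  b_57 = 10;  b_58 = 6;  b_59 = 12;  b_60 = 9;  b_61 = 4;  b_62 = 12
  b_63 = 9;  b_64 = 11;  b_65 = 5;  b_66 = 12;  b_67 = 7;  b_68 = 3
  b_69 = 3;  b_70 = 7;  b_71 = 4;  b_72 = 1;  b_73 = 1;  b_74 = 3
  b_75 = 5;  b_76 = 0;  b_77 = 8;  b_78 = 7;  b_79 = 7;  b_80 = 0
  b_81 = 4;  b_82 = 4;  b_83 = 3;  b_84 = 3;  b_85 = 11;  b_86 = 0
  b_87 = 12;  b_88 = 8;  b_89 = 0;  b_90 = 11;  b_91 = 0;  b_92 = 3
  b_93 = 4;  b_94 = 11;  b_95 = 5;  b_96 = 10;  b_97 = 9;  b_98 = 4
  b_99 = 6;  b_100 = 2;  b_101 = 1;  b_102 = 1;  b_103 = 10;  b_104 = 11
  b_105 = 3;  b_106 = 4;  b_107 = 5;  b_108 = 11;  b_109 = 0;  b_110 = 5
  b_111 = 2;  b_112 = 10;  b_113 = 2;  b_114 = 2;  b_115 = 12;  b_116 = 4
  b_117 = 10;  b_118 = 7;  b_119 = 3;  b_120 = 10;  b_121 = 0;  b_122 = 7
  b_123 = 10;  b_124 = 12;  b_125 = 7;  b_126 = 5;  b_127 = 1;  b_128 = 6
  b_129 = 1;  b_130 = 6;  b_131 = 4;  b_132 = 3;  b_133 = 9;  b_134 = 5
  b_135 = 10;  b_136 = 3;  b_137 = 10;  b_138 = 9;  b_139 = 11;  b_140 = 12
  b_141 = 5;  b_142 = 10;  b_143 = 12;  b_144 = 1;  b_145 = 11;  b_146 = 4
  b_147 = 2;  b_148 = 12;  b_149 = 10;  b_150 = 4;  b_151 = 4;  b_152 = 7
  b_153 = 12;  b_154 = 9;  b_155 = 7;  b_156 = 9;  b_157 = 1;  b_158 = 0
  b_159 = 6;  b_160 = 10;  b_161 = 7;  b_162 = 9;  b_163 = 4;  b_164 = 10
  b_165 = 11;  b_166 = 12;  b_167 = 8;  b_168 = 7;  b_169 = 4;  b_170 = 3
  b_171 = 12;  b_172 = 2;  b_173 = 2;  b_174 = 5;  b_175 = 11;  b_176 = 7
  b_177 = 11;  b_178 = 5;  b_179 = 6;  b_180 = 0;  b_181 = 6;  b_182 = 12
  b_183 = 5;  b_184 = 8;  b_185 = 1;  b_186 = 2;  b_187 = 1;  b_188 = 12
  b_189 = 12;  b_190 = 12;  b_191 = 6;  b_192 = 12;  b_193 = 2;  b_194 = 11
  b_195 = 9;  b_196 = 0;  b_197 = 0;  b_198 = 1;  b_199 = 12;  b_200 = 6
  b_201 = 5;  b_202 = 9;  b_203 = 8;  b_204 = 0;  b_205 = 2;  b_206 = 9
  b_207 = 1;  b_208 = 11;  b_209 = 8;  b_210 = 11;  b_211 = 10;  b_212 = 4
  b_213 = 1;  b_214 = 10;  b_215 = 7;  b_216 = 7;  b_217 = 6;  b_218 = 11
  b_219 = 1;  b_220 = 7;  b_221 = 5;  b_222 = 7;  b_223 = 0;  b_224 = 11
  b_225 = 10;  b_226 = 6;  b_227 = 12;  b_228 = 9;  b_229 = 4;  b_230 = 12
  b_231 = 9;  b_232 = 11;  b_233 = 5;  b_234 = 12;  b_235 = 7;  b_236 = 3
  b_237 = 3;  b_238 = 7;  b_239 = 4;  b_240 = 1;  b_241 = 1;  b_242 = 3
  b_243 = 5;  b_244 = 0;  b_245 = 8;  b_246 = 7;  b_247 = 7;  b_248 = 0
  b_249 = 4;  b_250 = 4;  b_251 = 3;  b_252 = 3;  b_253 = 11;  b_254 = 0
  b_255 = 12;  b_256 = 8;  b_257 = 0;  b_258 = 11;  b_259 = 0;  b_260 = 3
  b_261 = 4;  b_262 = 11;  b_263 = 5;  b_264 = 10;  b_265 = 9;  b_266 = 4
  b_267 = 6;  b_268 = 2
b_269 = 12·2 + 5·6 + 3·4 = 1
b_270 = 12·1 + 5·2 + 3·6 = 1

1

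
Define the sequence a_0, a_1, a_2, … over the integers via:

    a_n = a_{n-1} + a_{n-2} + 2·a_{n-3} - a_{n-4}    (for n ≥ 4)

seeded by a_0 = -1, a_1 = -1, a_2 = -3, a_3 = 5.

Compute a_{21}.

a_4 = 1·5 + 1·-3 + 2·-1 + -1·-1 = 1
a_5 = 1·1 + 1·5 + 2·-3 + -1·-1 = 1
a_6 = 1·1 + 1·1 + 2·5 + -1·-3 = 15
a_7 = 1·15 + 1·1 + 2·1 + -1·5 = 13
a_8 = 1·13 + 1·15 + 2·1 + -1·1 = 29
a_9 = 1·29 + 1·13 + 2·15 + -1·1 = 71
a_10 = 1·71 + 1·29 + 2·13 + -1·15 = 111
a_11 = 1·111 + 1·71 + 2·29 + -1·13 = 227
a_12 = 1·227 + 1·111 + 2·71 + -1·29 = 451
a_13 = 1·451 + 1·227 + 2·111 + -1·71 = 829
a_14 = 1·829 + 1·451 + 2·227 + -1·111 = 1623
a_15 = 1·1623 + 1·829 + 2·451 + -1·227 = 3127
a_16 = 1·3127 + 1·1623 + 2·829 + -1·451 = 5957
a_17 = 1·5957 + 1·3127 + 2·1623 + -1·829 = 11501
a_18 = 1·11501 + 1·5957 + 2·3127 + -1·1623 = 22089
a_19 = 1·22089 + 1·11501 + 2·5957 + -1·3127 = 42377
a_20 = 1·42377 + 1·22089 + 2·11501 + -1·5957 = 81511
a_21 = 1·81511 + 1·42377 + 2·22089 + -1·11501 = 156565

156565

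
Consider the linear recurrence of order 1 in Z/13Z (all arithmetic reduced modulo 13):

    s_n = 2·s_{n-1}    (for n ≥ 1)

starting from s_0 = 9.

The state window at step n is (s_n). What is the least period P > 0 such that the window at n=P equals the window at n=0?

12

n=0: window = (9)
n=1: window = (5)
n=2: window = (10)
n=3: window = (7)
n=4: window = (1)
n=5: window = (2)
n=6: window = (4)
n=7: window = (8)
n=8: window = (3)
n=9: window = (6)
n=10: window = (12)
n=11: window = (11)
n=12: window = (9)
window at n=12 equals window at n=0 → period = 12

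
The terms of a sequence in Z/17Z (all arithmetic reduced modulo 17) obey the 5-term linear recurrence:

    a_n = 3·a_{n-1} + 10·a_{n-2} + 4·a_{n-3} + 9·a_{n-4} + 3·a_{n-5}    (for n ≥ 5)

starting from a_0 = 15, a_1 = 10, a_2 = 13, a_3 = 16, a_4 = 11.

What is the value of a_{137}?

a_5 = 3·11 + 10·16 + 4·13 + 9·10 + 3·15 = 6
a_6 = 3·6 + 10·11 + 4·16 + 9·13 + 3·10 = 16
a_7 = 3·16 + 10·6 + 4·11 + 9·16 + 3·13 = 12
a_8 = 3·12 + 10·16 + 4·6 + 9·11 + 3·16 = 10
a_9 = 3·10 + 10·12 + 4·16 + 9·6 + 3·11 = 12
a_10 = 3·12 + 10·10 + 4·12 + 9·16 + 3·6 = 6
Continuing the recurrence:
  a_11 = 11;  a_12 = 12;  a_13 = 2;  a_14 = 5;  a_15 = 13;  a_16 = 0
  a_17 = 0;  a_18 = 1;  a_19 = 16;  a_20 = 12;  a_21 = 13;  a_22 = 11
  a_23 = 1;  a_24 = 15;  a_25 = 14;  a_26 = 11;  a_27 = 3;  a_28 = 7
  a_29 = 11;  a_30 = 1;  a_31 = 14;  a_32 = 15;  a_33 = 3;  a_34 = 2
  a_35 = 4;  a_36 = 0;  a_37 = 1;  a_38 = 12;  a_39 = 3;  a_40 = 9
  a_41 = 12;  a_42 = 11;  a_43 = 14;  a_44 = 1;  a_45 = 16;  a_46 = 11
  a_47 = 16;  a_48 = 1;  a_49 = 14;  a_50 = 8;  a_51 = 5;  a_52 = 4
  a_53 = 2;  a_54 = 10;  a_55 = 16;  a_56 = 3;  a_57 = 1;  a_58 = 6
  a_59 = 10;  a_60 = 16;  a_61 = 3;  a_62 = 11;  a_63 = 14;  a_64 = 15
  a_65 = 15;  a_66 = 2;  a_67 = 1;  a_68 = 5;  a_69 = 9;  a_70 = 8
  a_71 = 13;  a_72 = 16;  a_73 = 0;  a_74 = 5;  a_75 = 16;  a_76 = 9
  a_77 = 0;  a_78 = 12;  a_79 = 10;  a_80 = 7;  a_81 = 9;  a_82 = 7
  a_83 = 10;  a_84 = 8;  a_85 = 16;  a_86 = 3;  a_87 = 6;  a_88 = 10
  a_89 = 15;  a_90 = 6;  a_91 = 16;  a_92 = 4;  a_93 = 4;  a_94 = 11
  a_95 = 13;  a_96 = 11;  a_97 = 0;  a_98 = 1;  a_99 = 10;  a_100 = 8
  a_101 = 8;  a_102 = 0;  a_103 = 1;  a_104 = 1;  a_105 = 7;  a_106 = 8
  a_107 = 5;  a_108 = 16;  a_109 = 9;  a_110 = 11;  a_111 = 1;  a_112 = 2
  a_113 = 2;  a_114 = 3;  a_115 = 11;  a_116 = 7;  a_117 = 14;  a_118 = 2
  a_119 = 10;  a_120 = 15;  a_121 = 11;  a_122 = 11;  a_123 = 10;  a_124 = 9
  a_125 = 9;  a_126 = 0;  a_127 = 11;  a_128 = 10;  a_129 = 10;  a_130 = 14
  a_131 = 9;  a_132 = 7;  a_133 = 15;  a_134 = 1;  a_135 = 15
a_136 = 3·15 + 10·1 + 4·15 + 9·7 + 3·9 = 1
a_137 = 3·1 + 10·15 + 4·1 + 9·15 + 3·7 = 7

7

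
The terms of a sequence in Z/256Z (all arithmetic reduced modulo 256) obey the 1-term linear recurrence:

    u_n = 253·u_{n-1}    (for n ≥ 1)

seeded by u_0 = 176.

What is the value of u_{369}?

240

u_1 = 253·176 = 240
u_2 = 253·240 = 48
u_3 = 253·48 = 112
u_4 = 253·112 = 176
(u_4) = (176) = (u_0), so the sequence has period 4.
369 ≡ 1 (mod 4), hence u_369 = u_1 = 240.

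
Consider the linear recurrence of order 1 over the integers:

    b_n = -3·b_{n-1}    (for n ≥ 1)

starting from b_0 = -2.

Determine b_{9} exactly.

39366

b_1 = -3·-2 = 6
b_2 = -3·6 = -18
b_3 = -3·-18 = 54
b_4 = -3·54 = -162
b_5 = -3·-162 = 486
b_6 = -3·486 = -1458
b_7 = -3·-1458 = 4374
b_8 = -3·4374 = -13122
b_9 = -3·-13122 = 39366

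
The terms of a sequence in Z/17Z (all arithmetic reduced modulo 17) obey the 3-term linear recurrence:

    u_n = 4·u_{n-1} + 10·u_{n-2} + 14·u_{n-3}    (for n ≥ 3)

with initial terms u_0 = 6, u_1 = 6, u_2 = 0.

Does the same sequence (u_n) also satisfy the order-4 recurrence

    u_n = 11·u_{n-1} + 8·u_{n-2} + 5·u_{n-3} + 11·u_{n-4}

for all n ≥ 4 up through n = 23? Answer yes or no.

no

Terms u_0..u_23: 6, 6, 0, 8, 14, 0, 14, 14, 9, 15, 6, 11, 8, 5, 16, 5, 12, 16, 16, 1, 14, 1, 5, 5
n=4: candidate gives 14, actual u_4 = 14 ✓
n=5: candidate gives 12, actual u_5 = 0 ✗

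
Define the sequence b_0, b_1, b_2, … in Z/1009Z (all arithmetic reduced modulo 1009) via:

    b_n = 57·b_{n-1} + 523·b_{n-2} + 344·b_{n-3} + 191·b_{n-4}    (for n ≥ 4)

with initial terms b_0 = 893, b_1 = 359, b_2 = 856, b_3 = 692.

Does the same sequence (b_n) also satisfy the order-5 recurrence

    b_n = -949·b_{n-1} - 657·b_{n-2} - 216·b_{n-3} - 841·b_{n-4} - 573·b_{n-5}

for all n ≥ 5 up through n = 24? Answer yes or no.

Terms b_0..b_24: 893, 359, 856, 692, 225, 195, 609, 183, 78, 809, 811, 385, 704, 974, 715, 146, 191, 613, 761, 489, 226, 727, 992, 490, 512
n=5: candidate gives 195, actual b_5 = 195 ✓
n=6: candidate gives 609, actual b_6 = 609 ✓
n=7: candidate gives 183, actual b_7 = 183 ✓
n=8: candidate gives 78, actual b_8 = 78 ✓
n=9: candidate gives 809, actual b_9 = 809 ✓
n=10: candidate gives 811, actual b_10 = 811 ✓
n=11: candidate gives 385, actual b_11 = 385 ✓
n=12: candidate gives 704, actual b_12 = 704 ✓
n=13: candidate gives 974, actual b_13 = 974 ✓
n=14: candidate gives 715, actual b_14 = 715 ✓
n=15: candidate gives 146, actual b_15 = 146 ✓
n=16: candidate gives 191, actual b_16 = 191 ✓
n=17: candidate gives 613, actual b_17 = 613 ✓
n=18: candidate gives 761, actual b_18 = 761 ✓
n=19: candidate gives 489, actual b_19 = 489 ✓
n=20: candidate gives 226, actual b_20 = 226 ✓
n=21: candidate gives 727, actual b_21 = 727 ✓
n=22: candidate gives 992, actual b_22 = 992 ✓
n=23: candidate gives 490, actual b_23 = 490 ✓
n=24: candidate gives 512, actual b_24 = 512 ✓

yes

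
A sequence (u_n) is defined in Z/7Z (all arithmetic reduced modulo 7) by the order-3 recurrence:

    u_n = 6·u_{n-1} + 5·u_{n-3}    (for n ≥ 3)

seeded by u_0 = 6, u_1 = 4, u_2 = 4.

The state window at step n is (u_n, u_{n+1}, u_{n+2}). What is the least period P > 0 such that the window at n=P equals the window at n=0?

48

n=0: window = (6, 4, 4)
n=1: window = (4, 4, 5)
n=2: window = (4, 5, 1)
n=3: window = (5, 1, 5)
n=4: window = (1, 5, 6)
n=5: window = (5, 6, 6)
n=6: window = (6, 6, 5)
n=7: window = (6, 5, 4)
n=8: window = (5, 4, 5)
n=9: window = (4, 5, 6)
n=10: window = (5, 6, 0)
n=11: window = (6, 0, 4)
n=12: window = (0, 4, 5)
n=13: window = (4, 5, 2)
n=14: window = (5, 2, 4)
n=15: window = (2, 4, 0)
n=16: window = (4, 0, 3)
n=17: window = (0, 3, 3)
n=18: window = (3, 3, 4)
n=19: window = (3, 4, 4)
n=20: window = (4, 4, 4)
n=21: window = (4, 4, 2)
n=22: window = (4, 2, 4)
n=23: window = (2, 4, 2)
n=24: window = (4, 2, 1)
n=25: window = (2, 1, 5)
n=26: window = (1, 5, 5)
n=27: window = (5, 5, 0)
n=28: window = (5, 0, 4)
n=29: window = (0, 4, 0)
n=30: window = (4, 0, 0)
n=31: window = (0, 0, 6)
n=32: window = (0, 6, 1)
n=33: window = (6, 1, 6)
n=34: window = (1, 6, 3)
n=35: window = (6, 3, 2)
n=36: window = (3, 2, 0)
n=37: window = (2, 0, 1)
n=38: window = (0, 1, 2)
n=39: window = (1, 2, 5)
n=40: window = (2, 5, 0)
…
n=46: window = (2, 3, 6)
n=47: window = (3, 6, 4)
n=48: window = (6, 4, 4)
window at n=48 equals window at n=0 → period = 48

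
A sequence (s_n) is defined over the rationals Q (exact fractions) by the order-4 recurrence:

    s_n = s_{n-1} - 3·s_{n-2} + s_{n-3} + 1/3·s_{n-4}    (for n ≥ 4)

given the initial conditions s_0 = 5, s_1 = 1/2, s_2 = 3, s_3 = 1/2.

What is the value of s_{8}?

s_4 = 1·1/2 + -3·3 + 1·1/2 + 1/3·5 = -19/3
s_5 = 1·-19/3 + -3·1/2 + 1·3 + 1/3·1/2 = -14/3
s_6 = 1·-14/3 + -3·-19/3 + 1·1/2 + 1/3·3 = 95/6
s_7 = 1·95/6 + -3·-14/3 + 1·-19/3 + 1/3·1/2 = 71/3
s_8 = 1·71/3 + -3·95/6 + 1·-14/3 + 1/3·-19/3 = -551/18

-551/18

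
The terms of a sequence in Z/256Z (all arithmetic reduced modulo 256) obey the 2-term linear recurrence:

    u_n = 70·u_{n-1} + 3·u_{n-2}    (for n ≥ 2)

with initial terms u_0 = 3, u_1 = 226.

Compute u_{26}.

205

u_2 = 70·226 + 3·3 = 213
u_3 = 70·213 + 3·226 = 228
u_4 = 70·228 + 3·213 = 215
u_5 = 70·215 + 3·228 = 118
u_6 = 70·118 + 3·215 = 201
u_7 = 70·201 + 3·118 = 88
u_8 = 70·88 + 3·201 = 107
u_9 = 70·107 + 3·88 = 74
u_10 = 70·74 + 3·107 = 125
u_11 = 70·125 + 3·74 = 12
u_12 = 70·12 + 3·125 = 191
u_13 = 70·191 + 3·12 = 94
u_14 = 70·94 + 3·191 = 241
u_15 = 70·241 + 3·94 = 0
u_16 = 70·0 + 3·241 = 211
u_17 = 70·211 + 3·0 = 178
u_18 = 70·178 + 3·211 = 37
u_19 = 70·37 + 3·178 = 52
u_20 = 70·52 + 3·37 = 167
u_21 = 70·167 + 3·52 = 70
u_22 = 70·70 + 3·167 = 25
u_23 = 70·25 + 3·70 = 168
u_24 = 70·168 + 3·25 = 59
u_25 = 70·59 + 3·168 = 26
u_26 = 70·26 + 3·59 = 205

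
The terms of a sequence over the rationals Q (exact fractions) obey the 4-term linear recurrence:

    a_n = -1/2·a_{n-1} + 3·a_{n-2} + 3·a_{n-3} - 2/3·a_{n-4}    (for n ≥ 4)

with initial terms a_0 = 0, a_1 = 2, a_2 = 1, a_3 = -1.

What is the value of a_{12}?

a_4 = -1/2·-1 + 3·1 + 3·2 + -2/3·0 = 19/2
a_5 = -1/2·19/2 + 3·-1 + 3·1 + -2/3·2 = -73/12
a_6 = -1/2·-73/12 + 3·19/2 + 3·-1 + -2/3·1 = 223/8
a_7 = -1/2·223/8 + 3·-73/12 + 3·19/2 + -2/3·-1 = -145/48
a_8 = -1/2·-145/48 + 3·223/8 + 3·-73/12 + -2/3·19/2 = 5813/96
a_9 = -1/2·5813/96 + 3·-145/48 + 3·223/8 + -2/3·-73/12 = 27845/576
a_10 = -1/2·27845/576 + 3·5813/96 + 3·-145/48 + -2/3·223/8 = 149575/1152
a_11 = -1/2·149575/1152 + 3·27845/576 + 3·5813/96 + -2/3·-145/48 = 607741/2304
a_12 = -1/2·607741/2304 + 3·149575/1152 + 3·27845/576 + -2/3·5813/96 = 1669423/4608

1669423/4608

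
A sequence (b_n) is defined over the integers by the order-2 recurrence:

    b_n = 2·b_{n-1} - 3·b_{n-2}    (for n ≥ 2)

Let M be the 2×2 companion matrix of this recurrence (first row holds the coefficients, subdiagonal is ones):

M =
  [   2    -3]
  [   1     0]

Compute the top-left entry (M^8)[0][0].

73

(M^8)[0][0] is the top entry after applying M 8 times to the unit state (1, 0). Equivalently it is h_{9} for the auxiliary sequence (h_n) obeying the same recurrence with h_1 = 1 and h_i = 0 for 0 ≤ i < 1:
h_2 = 2·1 + -3·0 = 2
h_3 = 2·2 + -3·1 = 1
h_4 = 2·1 + -3·2 = -4
h_5 = 2·-4 + -3·1 = -11
h_6 = 2·-11 + -3·-4 = -10
h_7 = 2·-10 + -3·-11 = 13
h_8 = 2·13 + -3·-10 = 56
h_9 = 2·56 + -3·13 = 73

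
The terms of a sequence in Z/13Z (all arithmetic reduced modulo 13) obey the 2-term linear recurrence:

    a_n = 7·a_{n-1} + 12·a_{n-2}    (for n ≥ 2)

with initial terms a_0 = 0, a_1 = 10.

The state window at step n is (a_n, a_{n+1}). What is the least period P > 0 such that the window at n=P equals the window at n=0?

n=0: window = (0, 10)
n=1: window = (10, 5)
n=2: window = (5, 12)
n=3: window = (12, 1)
n=4: window = (1, 8)
n=5: window = (8, 3)
n=6: window = (3, 0)
n=7: window = (0, 10)
window at n=7 equals window at n=0 → period = 7

7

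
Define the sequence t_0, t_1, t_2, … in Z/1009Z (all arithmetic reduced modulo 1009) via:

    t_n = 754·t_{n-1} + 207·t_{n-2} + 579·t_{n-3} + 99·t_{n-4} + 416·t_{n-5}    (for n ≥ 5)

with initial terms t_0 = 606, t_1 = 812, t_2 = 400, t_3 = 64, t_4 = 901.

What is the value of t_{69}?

t_5 = 754·901 + 207·64 + 579·400 + 99·812 + 416·606 = 481
t_6 = 754·481 + 207·901 + 579·64 + 99·400 + 416·812 = 34
t_7 = 754·34 + 207·481 + 579·901 + 99·64 + 416·400 = 310
t_8 = 754·310 + 207·34 + 579·481 + 99·901 + 416·64 = 439
t_9 = 754·439 + 207·310 + 579·34 + 99·481 + 416·901 = 836
t_10 = 754·836 + 207·439 + 579·310 + 99·34 + 416·481 = 323
t_11 = 754·323 + 207·836 + 579·439 + 99·310 + 416·34 = 228
t_12 = 754·228 + 207·323 + 579·836 + 99·439 + 416·310 = 255
t_13 = 754·255 + 207·228 + 579·323 + 99·836 + 416·439 = 706
t_14 = 754·706 + 207·255 + 579·228 + 99·323 + 416·836 = 91
t_15 = 754·91 + 207·706 + 579·255 + 99·228 + 416·323 = 715
t_16 = 754·715 + 207·91 + 579·706 + 99·255 + 416·228 = 121
t_17 = 754·121 + 207·715 + 579·91 + 99·706 + 416·255 = 735
t_18 = 754·735 + 207·121 + 579·715 + 99·91 + 416·706 = 371
t_19 = 754·371 + 207·735 + 579·121 + 99·715 + 416·91 = 134
t_20 = 754·134 + 207·371 + 579·735 + 99·121 + 416·715 = 681
t_21 = 754·681 + 207·134 + 579·371 + 99·735 + 416·121 = 283
t_22 = 754·283 + 207·681 + 579·134 + 99·371 + 416·735 = 521
t_23 = 754·521 + 207·283 + 579·681 + 99·134 + 416·371 = 280
t_24 = 754·280 + 207·521 + 579·283 + 99·681 + 416·134 = 587
t_25 = 754·587 + 207·280 + 579·521 + 99·283 + 416·681 = 603
t_26 = 754·603 + 207·587 + 579·280 + 99·521 + 416·283 = 507
t_27 = 754·507 + 207·603 + 579·587 + 99·280 + 416·521 = 699
t_28 = 754·699 + 207·507 + 579·603 + 99·587 + 416·280 = 420
t_29 = 754·420 + 207·699 + 579·507 + 99·603 + 416·587 = 374
t_30 = 754·374 + 207·420 + 579·699 + 99·507 + 416·603 = 113
t_31 = 754·113 + 207·374 + 579·420 + 99·699 + 416·507 = 802
t_32 = 754·802 + 207·113 + 579·374 + 99·420 + 416·699 = 515
t_33 = 754·515 + 207·802 + 579·113 + 99·374 + 416·420 = 81
t_34 = 754·81 + 207·515 + 579·802 + 99·113 + 416·374 = 689
t_35 = 754·689 + 207·81 + 579·515 + 99·802 + 416·113 = 296
t_36 = 754·296 + 207·689 + 579·81 + 99·515 + 416·802 = 213
t_37 = 754·213 + 207·296 + 579·689 + 99·81 + 416·515 = 549
t_38 = 754·549 + 207·213 + 579·296 + 99·689 + 416·81 = 812
t_39 = 754·812 + 207·549 + 579·213 + 99·296 + 416·689 = 760
t_40 = 754·760 + 207·812 + 579·549 + 99·213 + 416·296 = 490
t_41 = 754·490 + 207·760 + 579·812 + 99·549 + 416·213 = 726
t_42 = 754·726 + 207·490 + 579·760 + 99·812 + 416·549 = 181
t_43 = 754·181 + 207·726 + 579·490 + 99·760 + 416·812 = 732
t_44 = 754·732 + 207·181 + 579·726 + 99·490 + 416·760 = 161
t_45 = 754·161 + 207·732 + 579·181 + 99·726 + 416·490 = 608
t_46 = 754·608 + 207·161 + 579·732 + 99·181 + 416·726 = 506
t_47 = 754·506 + 207·608 + 579·161 + 99·732 + 416·181 = 694
t_48 = 754·694 + 207·506 + 579·608 + 99·161 + 416·732 = 909
t_49 = 754·909 + 207·694 + 579·506 + 99·608 + 416·161 = 44
t_50 = 754·44 + 207·909 + 579·694 + 99·506 + 416·608 = 934
t_51 = 754·934 + 207·44 + 579·909 + 99·694 + 416·506 = 312
t_52 = 754·312 + 207·934 + 579·44 + 99·909 + 416·694 = 332
t_53 = 754·332 + 207·312 + 579·934 + 99·44 + 416·909 = 155
t_54 = 754·155 + 207·332 + 579·312 + 99·934 + 416·44 = 764
t_55 = 754·764 + 207·155 + 579·332 + 99·312 + 416·934 = 929
t_56 = 754·929 + 207·764 + 579·155 + 99·332 + 416·312 = 110
t_57 = 754·110 + 207·929 + 579·764 + 99·155 + 416·332 = 289
t_58 = 754·289 + 207·110 + 579·929 + 99·764 + 416·155 = 493
t_59 = 754·493 + 207·289 + 579·110 + 99·929 + 416·764 = 966
t_60 = 754·966 + 207·493 + 579·289 + 99·110 + 416·929 = 662
t_61 = 754·662 + 207·966 + 579·493 + 99·289 + 416·110 = 487
t_62 = 754·487 + 207·662 + 579·966 + 99·493 + 416·289 = 588
t_63 = 754·588 + 207·487 + 579·662 + 99·966 + 416·493 = 228
t_64 = 754·228 + 207·588 + 579·487 + 99·662 + 416·966 = 698
t_65 = 754·698 + 207·228 + 579·588 + 99·487 + 416·662 = 511
t_66 = 754·511 + 207·698 + 579·228 + 99·588 + 416·487 = 370
t_67 = 754·370 + 207·511 + 579·698 + 99·228 + 416·588 = 665
t_68 = 754·665 + 207·370 + 579·511 + 99·698 + 416·228 = 567
t_69 = 754·567 + 207·665 + 579·370 + 99·511 + 416·698 = 370

370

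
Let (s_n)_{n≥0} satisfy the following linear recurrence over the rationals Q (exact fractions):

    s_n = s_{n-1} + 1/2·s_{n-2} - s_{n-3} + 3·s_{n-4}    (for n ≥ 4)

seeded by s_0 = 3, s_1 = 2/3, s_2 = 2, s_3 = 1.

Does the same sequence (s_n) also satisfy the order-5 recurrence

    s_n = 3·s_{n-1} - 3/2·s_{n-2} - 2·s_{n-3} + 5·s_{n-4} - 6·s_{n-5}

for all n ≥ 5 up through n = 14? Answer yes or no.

Terms s_0..s_14: 3, 2/3, 2, 1, 31/3, 65/6, 21, 229/12, 199/4, 1699/24, 1675/12, 8759/48, 15875/48, 47497/96, 43027/48
n=5: candidate gives 65/6, actual s_5 = 65/6 ✓
n=6: candidate gives 21, actual s_6 = 21 ✓
n=7: candidate gives 229/12, actual s_7 = 229/12 ✓
n=8: candidate gives 199/4, actual s_8 = 199/4 ✓
n=9: candidate gives 1699/24, actual s_9 = 1699/24 ✓
n=10: candidate gives 1675/12, actual s_10 = 1675/12 ✓
n=11: candidate gives 8759/48, actual s_11 = 8759/48 ✓
n=12: candidate gives 15875/48, actual s_12 = 15875/48 ✓
n=13: candidate gives 47497/96, actual s_13 = 47497/96 ✓
n=14: candidate gives 43027/48, actual s_14 = 43027/48 ✓

yes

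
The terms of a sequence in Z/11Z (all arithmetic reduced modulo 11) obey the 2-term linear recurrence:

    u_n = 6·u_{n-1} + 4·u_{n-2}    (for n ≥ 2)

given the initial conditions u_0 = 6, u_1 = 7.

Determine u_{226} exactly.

u_2 = 6·7 + 4·6 = 0
u_3 = 6·0 + 4·7 = 6
u_4 = 6·6 + 4·0 = 3
u_5 = 6·3 + 4·6 = 9
u_6 = 6·9 + 4·3 = 0
u_7 = 6·0 + 4·9 = 3
u_8 = 6·3 + 4·0 = 7
u_9 = 6·7 + 4·3 = 10
u_10 = 6·10 + 4·7 = 0
u_11 = 6·0 + 4·10 = 7
u_12 = 6·7 + 4·0 = 9
u_13 = 6·9 + 4·7 = 5
u_14 = 6·5 + 4·9 = 0
u_15 = 6·0 + 4·5 = 9
u_16 = 6·9 + 4·0 = 10
u_17 = 6·10 + 4·9 = 8
u_18 = 6·8 + 4·10 = 0
u_19 = 6·0 + 4·8 = 10
u_20 = 6·10 + 4·0 = 5
u_21 = 6·5 + 4·10 = 4
u_22 = 6·4 + 4·5 = 0
u_23 = 6·0 + 4·4 = 5
u_24 = 6·5 + 4·0 = 8
u_25 = 6·8 + 4·5 = 2
u_26 = 6·2 + 4·8 = 0
u_27 = 6·0 + 4·2 = 8
u_28 = 6·8 + 4·0 = 4
u_29 = 6·4 + 4·8 = 1
u_30 = 6·1 + 4·4 = 0
u_31 = 6·0 + 4·1 = 4
u_32 = 6·4 + 4·0 = 2
u_33 = 6·2 + 4·4 = 6
u_34 = 6·6 + 4·2 = 0
u_35 = 6·0 + 4·6 = 2
u_36 = 6·2 + 4·0 = 1
u_37 = 6·1 + 4·2 = 3
u_38 = 6·3 + 4·1 = 0
u_39 = 6·0 + 4·3 = 1
u_40 = 6·1 + 4·0 = 6
u_41 = 6·6 + 4·1 = 7
(u_40, u_41) = (6, 7) = (u_0, u_1), so the sequence has period 40.
226 ≡ 26 (mod 40), hence u_226 = u_26 = 0.

0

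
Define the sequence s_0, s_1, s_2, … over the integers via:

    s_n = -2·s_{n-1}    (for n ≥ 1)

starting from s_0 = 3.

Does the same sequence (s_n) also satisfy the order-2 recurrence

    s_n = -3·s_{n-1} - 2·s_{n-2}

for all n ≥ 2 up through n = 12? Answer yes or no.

yes

Terms s_0..s_12: 3, -6, 12, -24, 48, -96, 192, -384, 768, -1536, 3072, -6144, 12288
n=2: candidate gives 12, actual s_2 = 12 ✓
n=3: candidate gives -24, actual s_3 = -24 ✓
n=4: candidate gives 48, actual s_4 = 48 ✓
n=5: candidate gives -96, actual s_5 = -96 ✓
n=6: candidate gives 192, actual s_6 = 192 ✓
n=7: candidate gives -384, actual s_7 = -384 ✓
n=8: candidate gives 768, actual s_8 = 768 ✓
n=9: candidate gives -1536, actual s_9 = -1536 ✓
n=10: candidate gives 3072, actual s_10 = 3072 ✓
n=11: candidate gives -6144, actual s_11 = -6144 ✓
n=12: candidate gives 12288, actual s_12 = 12288 ✓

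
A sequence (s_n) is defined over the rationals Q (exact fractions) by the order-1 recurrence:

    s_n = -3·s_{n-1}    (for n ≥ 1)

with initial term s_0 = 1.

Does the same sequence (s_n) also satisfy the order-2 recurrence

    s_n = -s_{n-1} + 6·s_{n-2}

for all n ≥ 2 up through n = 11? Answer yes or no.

Terms s_0..s_11: 1, -3, 9, -27, 81, -243, 729, -2187, 6561, -19683, 59049, -177147
n=2: candidate gives 9, actual s_2 = 9 ✓
n=3: candidate gives -27, actual s_3 = -27 ✓
n=4: candidate gives 81, actual s_4 = 81 ✓
n=5: candidate gives -243, actual s_5 = -243 ✓
n=6: candidate gives 729, actual s_6 = 729 ✓
n=7: candidate gives -2187, actual s_7 = -2187 ✓
n=8: candidate gives 6561, actual s_8 = 6561 ✓
n=9: candidate gives -19683, actual s_9 = -19683 ✓
n=10: candidate gives 59049, actual s_10 = 59049 ✓
n=11: candidate gives -177147, actual s_11 = -177147 ✓

yes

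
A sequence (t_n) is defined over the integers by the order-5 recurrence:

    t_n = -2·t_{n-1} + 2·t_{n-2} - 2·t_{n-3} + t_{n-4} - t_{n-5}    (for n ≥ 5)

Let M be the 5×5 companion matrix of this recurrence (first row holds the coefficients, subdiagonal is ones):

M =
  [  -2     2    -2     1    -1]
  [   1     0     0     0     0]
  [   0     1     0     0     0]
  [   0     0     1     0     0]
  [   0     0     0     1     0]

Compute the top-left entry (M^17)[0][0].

(M^17)[0][0] is the top entry after applying M 17 times to the unit state (1, 0, 0, 0, 0). Equivalently it is h_{21} for the auxiliary sequence (h_n) obeying the same recurrence with h_4 = 1 and h_i = 0 for 0 ≤ i < 4:
h_5 = -2·1 + 2·0 + -2·0 + 1·0 + -1·0 = -2
h_6 = -2·-2 + 2·1 + -2·0 + 1·0 + -1·0 = 6
h_7 = -2·6 + 2·-2 + -2·1 + 1·0 + -1·0 = -18
h_8 = -2·-18 + 2·6 + -2·-2 + 1·1 + -1·0 = 53
h_9 = -2·53 + 2·-18 + -2·6 + 1·-2 + -1·1 = -157
h_10 = -2·-157 + 2·53 + -2·-18 + 1·6 + -1·-2 = 464
h_11 = -2·464 + 2·-157 + -2·53 + 1·-18 + -1·6 = -1372
h_12 = -2·-1372 + 2·464 + -2·-157 + 1·53 + -1·-18 = 4057
h_13 = -2·4057 + 2·-1372 + -2·464 + 1·-157 + -1·53 = -11996
h_14 = -2·-11996 + 2·4057 + -2·-1372 + 1·464 + -1·-157 = 35471
h_15 = -2·35471 + 2·-11996 + -2·4057 + 1·-1372 + -1·464 = -104884
h_16 = -2·-104884 + 2·35471 + -2·-11996 + 1·4057 + -1·-1372 = 310131
h_17 = -2·310131 + 2·-104884 + -2·35471 + 1·-11996 + -1·4057 = -917025
h_18 = -2·-917025 + 2·310131 + -2·-104884 + 1·35471 + -1·-11996 = 2711547
h_19 = -2·2711547 + 2·-917025 + -2·310131 + 1·-104884 + -1·35471 = -8017761
h_20 = -2·-8017761 + 2·2711547 + -2·-917025 + 1·310131 + -1·-104884 = 23707681
h_21 = -2·23707681 + 2·-8017761 + -2·2711547 + 1·-917025 + -1·310131 = -70101134

-70101134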